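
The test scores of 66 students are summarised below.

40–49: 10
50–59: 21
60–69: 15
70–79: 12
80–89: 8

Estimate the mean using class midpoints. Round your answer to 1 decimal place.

Midpoints: 44.5, 54.5, 64.5, 74.5, 84.5
Σfm = 10×44.5 + 21×54.5 + 15×64.5 + 12×74.5 + 8×84.5 = 4127
n = Σf = 66
Mean = 4127 / 66 = 62.5303

62.5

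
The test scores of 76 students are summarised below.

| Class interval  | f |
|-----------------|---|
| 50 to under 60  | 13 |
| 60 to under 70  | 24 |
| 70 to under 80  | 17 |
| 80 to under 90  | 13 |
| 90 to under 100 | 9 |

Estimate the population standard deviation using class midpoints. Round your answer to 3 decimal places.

Midpoints: 55, 65, 75, 85, 95
n = 76, Σfm = 5510, mean = 72.5000
Σfm² = 411500
Σf(m − x̄)² = Σfm² − (Σfm)²/n = 411500 − 5510²/76 = 12025.0000
Population variance = 12025.0000 / 76 = 158.2237
Standard deviation = √158.2237 = 12.5787

12.579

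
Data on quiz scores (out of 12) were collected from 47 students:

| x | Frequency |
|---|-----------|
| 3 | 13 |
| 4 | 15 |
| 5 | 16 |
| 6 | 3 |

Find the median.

4

Cumulative frequencies: 13, 28, 44, 47
n = 47, so the median is the value in position (n+1)/2 = 24.
Position 24 falls at value 4.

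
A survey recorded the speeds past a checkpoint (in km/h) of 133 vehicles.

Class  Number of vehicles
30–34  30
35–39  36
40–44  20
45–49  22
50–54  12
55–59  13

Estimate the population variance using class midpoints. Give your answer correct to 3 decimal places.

64.303

Midpoints: 32, 37, 42, 47, 52, 57
n = 133, Σfm = 5531, mean = 41.5865
Σfm² = 238567
Σf(m − x̄)² = Σfm² − (Σfm)²/n = 238567 − 5531²/133 = 8552.2556
Population variance = 8552.2556 / 133 = 64.3027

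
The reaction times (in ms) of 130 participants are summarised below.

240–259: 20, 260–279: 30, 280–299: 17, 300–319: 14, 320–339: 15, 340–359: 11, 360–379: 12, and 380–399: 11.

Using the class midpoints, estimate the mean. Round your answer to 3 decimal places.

306.423

Midpoints: 249.5, 269.5, 289.5, 309.5, 329.5, 349.5, 369.5, 389.5
Σfm = 20×249.5 + 30×269.5 + 17×289.5 + 14×309.5 + 15×329.5 + 11×349.5 + 12×369.5 + 11×389.5 = 39835
n = Σf = 130
Mean = 39835 / 130 = 306.4231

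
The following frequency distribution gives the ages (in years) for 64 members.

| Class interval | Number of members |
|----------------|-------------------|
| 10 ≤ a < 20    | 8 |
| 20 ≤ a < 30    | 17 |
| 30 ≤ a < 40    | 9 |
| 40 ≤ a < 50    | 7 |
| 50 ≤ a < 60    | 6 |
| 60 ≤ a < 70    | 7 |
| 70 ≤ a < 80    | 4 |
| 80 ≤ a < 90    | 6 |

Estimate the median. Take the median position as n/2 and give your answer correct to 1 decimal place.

Cumulative frequencies: 8, 25, 34, 41, 47, 54, 58, 64
n = 64; position = n/2 = 32.
This falls in the class 30 ≤ a < 40: L = 30, F = 25, f = 9, h = 10.
Median ≈ 30 + ((32 − 25) / 9) × 10 = 37.7778

37.8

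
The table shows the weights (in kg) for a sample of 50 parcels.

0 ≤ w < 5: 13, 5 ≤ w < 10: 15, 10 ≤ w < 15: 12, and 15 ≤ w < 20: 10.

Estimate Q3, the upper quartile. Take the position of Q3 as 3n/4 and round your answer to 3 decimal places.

13.958

Cumulative frequencies: 13, 28, 40, 50
n = 50; position = 3n/4 = 37.5.
This falls in the class 10 ≤ w < 15: L = 10, F = 28, f = 12, h = 5.
Upper quartile ≈ 10 + ((37.5 − 28) / 12) × 5 = 13.9583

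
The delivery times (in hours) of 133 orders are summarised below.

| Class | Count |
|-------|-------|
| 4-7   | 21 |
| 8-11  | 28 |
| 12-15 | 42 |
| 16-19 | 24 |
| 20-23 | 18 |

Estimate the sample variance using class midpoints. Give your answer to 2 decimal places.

Midpoints: 5.5, 9.5, 13.5, 17.5, 21.5
n = 133, Σfm = 1755.5, mean = 13.1992
Σfm² = 26487.25
Σf(m − x̄)² = Σfm² − (Σfm)²/n = 26487.25 − 1755.5²/133 = 3315.9699
Sample variance = 3315.9699 / 132 = 25.1210

25.12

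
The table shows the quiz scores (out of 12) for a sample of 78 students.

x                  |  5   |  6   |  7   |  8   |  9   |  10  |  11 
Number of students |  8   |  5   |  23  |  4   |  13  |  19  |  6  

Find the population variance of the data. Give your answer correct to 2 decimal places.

3.28

Values: 5, 6, 7, 8, 9, 10, 11
n = 78, Σfx = 636, mean = 8.1538
Σfx² = 5442
Σf(x − x̄)² = Σfx² − (Σfx)²/n = 5442 − 636²/78 = 256.1538
Population variance = 256.1538 / 78 = 3.2840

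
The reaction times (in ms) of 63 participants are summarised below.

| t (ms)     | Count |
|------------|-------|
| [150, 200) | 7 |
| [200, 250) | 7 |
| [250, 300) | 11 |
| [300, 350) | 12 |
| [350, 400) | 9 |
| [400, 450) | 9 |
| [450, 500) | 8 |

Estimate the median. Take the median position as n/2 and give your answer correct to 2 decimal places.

Cumulative frequencies: 7, 14, 25, 37, 46, 55, 63
n = 63; position = n/2 = 31.5.
This falls in the class [300, 350): L = 300, F = 25, f = 12, h = 50.
Median ≈ 300 + ((31.5 − 25) / 12) × 50 = 327.0833

327.08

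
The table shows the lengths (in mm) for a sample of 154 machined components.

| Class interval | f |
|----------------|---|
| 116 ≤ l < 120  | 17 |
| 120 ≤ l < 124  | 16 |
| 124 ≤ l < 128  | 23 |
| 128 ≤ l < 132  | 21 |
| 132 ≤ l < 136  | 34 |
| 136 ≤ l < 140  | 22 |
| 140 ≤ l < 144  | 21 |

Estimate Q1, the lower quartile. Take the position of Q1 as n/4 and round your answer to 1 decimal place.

Cumulative frequencies: 17, 33, 56, 77, 111, 133, 154
n = 154; position = n/4 = 38.5.
This falls in the class 124 ≤ l < 128: L = 124, F = 33, f = 23, h = 4.
Lower quartile ≈ 124 + ((38.5 − 33) / 23) × 4 = 124.9565

125.0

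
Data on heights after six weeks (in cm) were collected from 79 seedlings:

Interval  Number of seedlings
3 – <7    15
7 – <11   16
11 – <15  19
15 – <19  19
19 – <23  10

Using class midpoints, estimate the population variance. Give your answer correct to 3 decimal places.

27.216

Midpoints: 5, 9, 13, 17, 21
n = 79, Σfm = 999, mean = 12.6456
Σfm² = 14783
Σf(m − x̄)² = Σfm² − (Σfm)²/n = 14783 − 999²/79 = 2150.0759
Population variance = 2150.0759 / 79 = 27.2162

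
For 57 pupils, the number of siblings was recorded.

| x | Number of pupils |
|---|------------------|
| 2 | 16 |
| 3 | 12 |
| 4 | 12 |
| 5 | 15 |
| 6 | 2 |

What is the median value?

4

Cumulative frequencies: 16, 28, 40, 55, 57
n = 57, so the median is the value in position (n+1)/2 = 29.
Position 29 falls at value 4.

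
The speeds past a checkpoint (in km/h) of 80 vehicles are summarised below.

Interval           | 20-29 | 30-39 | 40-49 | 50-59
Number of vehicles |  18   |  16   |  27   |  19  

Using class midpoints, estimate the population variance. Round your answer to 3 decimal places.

116.734

Midpoints: 24.5, 34.5, 44.5, 54.5
n = 80, Σfm = 3230, mean = 40.3750
Σfm² = 139750
Σf(m − x̄)² = Σfm² − (Σfm)²/n = 139750 − 3230²/80 = 9338.7500
Population variance = 9338.7500 / 80 = 116.7344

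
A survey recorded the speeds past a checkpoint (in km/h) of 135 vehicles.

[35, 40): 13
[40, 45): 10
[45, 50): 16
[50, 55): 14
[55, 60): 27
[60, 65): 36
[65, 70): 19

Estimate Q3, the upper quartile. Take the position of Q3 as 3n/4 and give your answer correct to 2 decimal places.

Cumulative frequencies: 13, 23, 39, 53, 80, 116, 135
n = 135; position = 3n/4 = 101.25.
This falls in the class [60, 65): L = 60, F = 80, f = 36, h = 5.
Upper quartile ≈ 60 + ((101.25 − 80) / 36) × 5 = 62.9514

62.95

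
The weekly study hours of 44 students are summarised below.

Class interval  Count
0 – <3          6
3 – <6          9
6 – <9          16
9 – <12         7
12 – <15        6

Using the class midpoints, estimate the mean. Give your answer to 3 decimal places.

7.364

Midpoints: 1.5, 4.5, 7.5, 10.5, 13.5
Σfm = 6×1.5 + 9×4.5 + 16×7.5 + 7×10.5 + 6×13.5 = 324
n = Σf = 44
Mean = 324 / 44 = 7.3636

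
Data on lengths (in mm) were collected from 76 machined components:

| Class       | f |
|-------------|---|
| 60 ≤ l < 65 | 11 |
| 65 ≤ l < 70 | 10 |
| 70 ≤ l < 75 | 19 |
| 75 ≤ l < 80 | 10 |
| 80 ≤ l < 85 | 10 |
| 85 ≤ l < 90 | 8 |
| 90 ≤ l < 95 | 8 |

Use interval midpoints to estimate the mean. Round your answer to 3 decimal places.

76.053

Midpoints: 62.5, 67.5, 72.5, 77.5, 82.5, 87.5, 92.5
Σfm = 11×62.5 + 10×67.5 + 19×72.5 + 10×77.5 + 10×82.5 + 8×87.5 + 8×92.5 = 5780
n = Σf = 76
Mean = 5780 / 76 = 76.0526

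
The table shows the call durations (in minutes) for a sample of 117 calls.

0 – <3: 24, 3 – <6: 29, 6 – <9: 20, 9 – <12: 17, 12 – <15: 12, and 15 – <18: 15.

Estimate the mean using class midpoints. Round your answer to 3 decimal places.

7.731

Midpoints: 1.5, 4.5, 7.5, 10.5, 13.5, 16.5
Σfm = 24×1.5 + 29×4.5 + 20×7.5 + 17×10.5 + 12×13.5 + 15×16.5 = 904.5
n = Σf = 117
Mean = 904.5 / 117 = 7.7308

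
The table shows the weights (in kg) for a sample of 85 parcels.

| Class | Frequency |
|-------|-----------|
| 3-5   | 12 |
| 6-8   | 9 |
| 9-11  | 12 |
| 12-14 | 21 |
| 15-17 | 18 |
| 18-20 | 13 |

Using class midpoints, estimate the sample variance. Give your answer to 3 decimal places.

23.604

Midpoints: 4, 7, 10, 13, 16, 19
n = 85, Σfm = 1039, mean = 12.2235
Σfm² = 14683
Σf(m − x̄)² = Σfm² − (Σfm)²/n = 14683 − 1039²/85 = 1982.7529
Sample variance = 1982.7529 / 84 = 23.6042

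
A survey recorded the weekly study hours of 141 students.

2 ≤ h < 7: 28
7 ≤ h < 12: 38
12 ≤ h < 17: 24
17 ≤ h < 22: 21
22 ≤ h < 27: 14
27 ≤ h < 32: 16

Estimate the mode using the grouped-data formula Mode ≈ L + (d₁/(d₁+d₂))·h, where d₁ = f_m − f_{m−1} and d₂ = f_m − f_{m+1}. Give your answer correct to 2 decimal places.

Modal class: 7 ≤ h < 12 (highest frequency 38).
d₁ = 38 − 28 = 10, d₂ = 38 − 24 = 14
Mode ≈ 7 + (10/(10+14)) × 5 = 7 + 2.0833 = 9.0833

9.08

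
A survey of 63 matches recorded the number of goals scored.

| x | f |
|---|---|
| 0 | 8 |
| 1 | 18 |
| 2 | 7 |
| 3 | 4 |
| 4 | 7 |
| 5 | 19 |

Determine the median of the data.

2

Cumulative frequencies: 8, 26, 33, 37, 44, 63
n = 63, so the median is the value in position (n+1)/2 = 32.
Position 32 falls at value 2.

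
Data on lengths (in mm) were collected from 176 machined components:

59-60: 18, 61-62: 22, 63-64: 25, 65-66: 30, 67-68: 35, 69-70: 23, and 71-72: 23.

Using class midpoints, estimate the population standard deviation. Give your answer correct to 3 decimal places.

3.708

Midpoints: 59.5, 61.5, 63.5, 65.5, 67.5, 69.5, 71.5
n = 176, Σfm = 11582, mean = 65.8068
Σfm² = 764594
Σf(m − x̄)² = Σfm² − (Σfm)²/n = 764594 − 11582²/176 = 2419.4318
Population variance = 2419.4318 / 176 = 13.7468
Standard deviation = √13.7468 = 3.7077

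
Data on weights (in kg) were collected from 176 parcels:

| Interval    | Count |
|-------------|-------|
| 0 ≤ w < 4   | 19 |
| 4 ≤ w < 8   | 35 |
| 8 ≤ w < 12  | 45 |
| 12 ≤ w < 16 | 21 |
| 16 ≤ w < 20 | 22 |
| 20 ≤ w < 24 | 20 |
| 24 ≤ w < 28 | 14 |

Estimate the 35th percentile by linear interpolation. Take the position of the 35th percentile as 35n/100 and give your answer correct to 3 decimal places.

Cumulative frequencies: 19, 54, 99, 120, 142, 162, 176
n = 176; position = 35n/100 = 61.6.
This falls in the class 8 ≤ w < 12: L = 8, F = 54, f = 45, h = 4.
35th percentile ≈ 8 + ((61.6 − 54) / 45) × 4 = 8.6756

8.676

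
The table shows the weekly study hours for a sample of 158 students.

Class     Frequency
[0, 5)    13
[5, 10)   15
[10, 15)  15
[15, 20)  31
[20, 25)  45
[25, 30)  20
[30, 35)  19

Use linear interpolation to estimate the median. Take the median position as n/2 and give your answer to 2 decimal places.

Cumulative frequencies: 13, 28, 43, 74, 119, 139, 158
n = 158; position = n/2 = 79.
This falls in the class [20, 25): L = 20, F = 74, f = 45, h = 5.
Median ≈ 20 + ((79 − 74) / 45) × 5 = 20.5556

20.56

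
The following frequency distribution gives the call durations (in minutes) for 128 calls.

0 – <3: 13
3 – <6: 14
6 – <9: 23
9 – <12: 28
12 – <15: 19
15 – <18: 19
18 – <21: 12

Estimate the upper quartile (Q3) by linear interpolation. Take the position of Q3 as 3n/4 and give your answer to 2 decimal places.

Cumulative frequencies: 13, 27, 50, 78, 97, 116, 128
n = 128; position = 3n/4 = 96.
This falls in the class 12 – <15: L = 12, F = 78, f = 19, h = 3.
Upper quartile ≈ 12 + ((96 − 78) / 19) × 3 = 14.8421

14.84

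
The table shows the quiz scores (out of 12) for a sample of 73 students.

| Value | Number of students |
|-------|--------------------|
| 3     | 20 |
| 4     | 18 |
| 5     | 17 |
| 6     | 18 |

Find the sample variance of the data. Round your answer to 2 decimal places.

1.31

Values: 3, 4, 5, 6
n = 73, Σfx = 325, mean = 4.4521
Σfx² = 1541
Σf(x − x̄)² = Σfx² − (Σfx)²/n = 1541 − 325²/73 = 94.0822
Sample variance = 94.0822 / 72 = 1.3067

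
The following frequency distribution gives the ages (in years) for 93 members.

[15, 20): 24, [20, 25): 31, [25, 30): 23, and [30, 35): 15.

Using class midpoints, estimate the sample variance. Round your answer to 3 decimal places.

Midpoints: 17.5, 22.5, 27.5, 32.5
n = 93, Σfm = 2237.5, mean = 24.0591
Σfm² = 56281.25
Σf(m − x̄)² = Σfm² − (Σfm)²/n = 56281.25 − 2237.5²/93 = 2448.9247
Sample variance = 2448.9247 / 92 = 26.6187

26.619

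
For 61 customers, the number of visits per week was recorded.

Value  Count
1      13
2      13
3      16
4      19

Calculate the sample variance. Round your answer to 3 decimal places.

Values: 1, 2, 3, 4
n = 61, Σfx = 163, mean = 2.6721
Σfx² = 513
Σf(x − x̄)² = Σfx² − (Σfx)²/n = 513 − 163²/61 = 77.4426
Sample variance = 77.4426 / 60 = 1.2907

1.291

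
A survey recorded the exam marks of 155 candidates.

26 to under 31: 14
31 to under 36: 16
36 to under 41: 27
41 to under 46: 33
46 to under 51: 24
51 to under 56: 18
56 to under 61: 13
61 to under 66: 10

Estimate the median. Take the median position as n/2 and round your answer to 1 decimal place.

44.1

Cumulative frequencies: 14, 30, 57, 90, 114, 132, 145, 155
n = 155; position = n/2 = 77.5.
This falls in the class 41 to under 46: L = 41, F = 57, f = 33, h = 5.
Median ≈ 41 + ((77.5 − 57) / 33) × 5 = 44.1061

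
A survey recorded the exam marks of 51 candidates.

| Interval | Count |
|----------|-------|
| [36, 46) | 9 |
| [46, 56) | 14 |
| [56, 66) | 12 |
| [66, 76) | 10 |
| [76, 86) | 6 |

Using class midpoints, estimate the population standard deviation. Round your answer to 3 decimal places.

Midpoints: 41, 51, 61, 71, 81
n = 51, Σfm = 3011, mean = 59.0392
Σfm² = 185971
Σf(m − x̄)² = Σfm² − (Σfm)²/n = 185971 − 3011²/51 = 8203.9216
Population variance = 8203.9216 / 51 = 160.8612
Standard deviation = √160.8612 = 12.6831

12.683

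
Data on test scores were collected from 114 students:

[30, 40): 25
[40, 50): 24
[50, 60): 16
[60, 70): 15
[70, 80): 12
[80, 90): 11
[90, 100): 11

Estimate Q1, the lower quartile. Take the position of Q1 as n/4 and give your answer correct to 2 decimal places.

41.46

Cumulative frequencies: 25, 49, 65, 80, 92, 103, 114
n = 114; position = n/4 = 28.5.
This falls in the class [40, 50): L = 40, F = 25, f = 24, h = 10.
Lower quartile ≈ 40 + ((28.5 − 25) / 24) × 10 = 41.4583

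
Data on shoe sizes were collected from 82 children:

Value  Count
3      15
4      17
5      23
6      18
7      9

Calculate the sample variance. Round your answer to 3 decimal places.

1.599

Values: 3, 4, 5, 6, 7
n = 82, Σfx = 399, mean = 4.8659
Σfx² = 2071
Σf(x − x̄)² = Σfx² − (Σfx)²/n = 2071 − 399²/82 = 129.5244
Sample variance = 129.5244 / 81 = 1.5991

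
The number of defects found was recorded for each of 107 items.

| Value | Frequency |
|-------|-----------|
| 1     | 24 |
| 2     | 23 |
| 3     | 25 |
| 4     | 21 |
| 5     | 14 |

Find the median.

Cumulative frequencies: 24, 47, 72, 93, 107
n = 107, so the median is the value in position (n+1)/2 = 54.
Position 54 falls at value 3.

3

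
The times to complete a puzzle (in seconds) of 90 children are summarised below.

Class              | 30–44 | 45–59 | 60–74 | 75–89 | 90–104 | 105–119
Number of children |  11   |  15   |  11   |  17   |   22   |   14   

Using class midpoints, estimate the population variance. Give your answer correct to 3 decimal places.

604.000

Midpoints: 37, 52, 67, 82, 97, 112
n = 90, Σfm = 7020, mean = 78.0000
Σfm² = 601920
Σf(m − x̄)² = Σfm² − (Σfm)²/n = 601920 − 7020²/90 = 54360.0000
Population variance = 54360.0000 / 90 = 604.0000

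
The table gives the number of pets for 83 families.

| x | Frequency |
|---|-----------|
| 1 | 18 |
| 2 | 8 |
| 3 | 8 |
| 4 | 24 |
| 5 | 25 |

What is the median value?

Cumulative frequencies: 18, 26, 34, 58, 83
n = 83, so the median is the value in position (n+1)/2 = 42.
Position 42 falls at value 4.

4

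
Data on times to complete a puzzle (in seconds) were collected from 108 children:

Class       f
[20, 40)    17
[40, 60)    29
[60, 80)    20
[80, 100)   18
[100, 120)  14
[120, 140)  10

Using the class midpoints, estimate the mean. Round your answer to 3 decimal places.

72.407

Midpoints: 30, 50, 70, 90, 110, 130
Σfm = 17×30 + 29×50 + 20×70 + 18×90 + 14×110 + 10×130 = 7820
n = Σf = 108
Mean = 7820 / 108 = 72.4074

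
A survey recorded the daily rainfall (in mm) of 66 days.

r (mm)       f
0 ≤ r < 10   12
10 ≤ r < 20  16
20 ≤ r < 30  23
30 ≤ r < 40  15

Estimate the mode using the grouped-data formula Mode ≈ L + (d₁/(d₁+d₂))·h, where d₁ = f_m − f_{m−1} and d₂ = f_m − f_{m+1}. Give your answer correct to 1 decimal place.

24.7

Modal class: 20 ≤ r < 30 (highest frequency 23).
d₁ = 23 − 16 = 7, d₂ = 23 − 15 = 8
Mode ≈ 20 + (7/(7+8)) × 10 = 20 + 4.6667 = 24.6667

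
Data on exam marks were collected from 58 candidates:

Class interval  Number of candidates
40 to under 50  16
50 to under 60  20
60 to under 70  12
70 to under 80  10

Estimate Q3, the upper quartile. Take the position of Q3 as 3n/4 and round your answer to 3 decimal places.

66.250

Cumulative frequencies: 16, 36, 48, 58
n = 58; position = 3n/4 = 43.5.
This falls in the class 60 to under 70: L = 60, F = 36, f = 12, h = 10.
Upper quartile ≈ 60 + ((43.5 − 36) / 12) × 10 = 66.2500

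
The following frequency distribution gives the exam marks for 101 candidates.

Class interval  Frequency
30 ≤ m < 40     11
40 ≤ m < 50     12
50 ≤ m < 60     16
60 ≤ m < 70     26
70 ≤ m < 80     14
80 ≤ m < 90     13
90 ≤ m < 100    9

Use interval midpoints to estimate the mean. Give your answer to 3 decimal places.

64.406

Midpoints: 35, 45, 55, 65, 75, 85, 95
Σfm = 11×35 + 12×45 + 16×55 + 26×65 + 14×75 + 13×85 + 9×95 = 6505
n = Σf = 101
Mean = 6505 / 101 = 64.4059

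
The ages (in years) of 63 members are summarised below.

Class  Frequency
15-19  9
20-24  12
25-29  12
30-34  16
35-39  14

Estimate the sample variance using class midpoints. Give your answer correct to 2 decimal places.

Midpoints: 17, 22, 27, 32, 37
n = 63, Σfm = 1771, mean = 28.1111
Σfm² = 52707
Σf(m − x̄)² = Σfm² − (Σfm)²/n = 52707 − 1771²/63 = 2922.2222
Sample variance = 2922.2222 / 62 = 47.1326

47.13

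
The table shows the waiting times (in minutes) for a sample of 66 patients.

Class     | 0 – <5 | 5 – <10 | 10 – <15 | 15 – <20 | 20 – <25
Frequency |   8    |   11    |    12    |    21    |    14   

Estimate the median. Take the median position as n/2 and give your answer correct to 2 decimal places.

Cumulative frequencies: 8, 19, 31, 52, 66
n = 66; position = n/2 = 33.
This falls in the class 15 – <20: L = 15, F = 31, f = 21, h = 5.
Median ≈ 15 + ((33 − 31) / 21) × 5 = 15.4762

15.48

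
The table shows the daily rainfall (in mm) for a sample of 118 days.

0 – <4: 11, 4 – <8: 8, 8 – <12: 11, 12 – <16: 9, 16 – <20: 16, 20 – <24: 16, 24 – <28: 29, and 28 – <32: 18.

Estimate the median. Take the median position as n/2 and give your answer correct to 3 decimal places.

Cumulative frequencies: 11, 19, 30, 39, 55, 71, 100, 118
n = 118; position = n/2 = 59.
This falls in the class 20 – <24: L = 20, F = 55, f = 16, h = 4.
Median ≈ 20 + ((59 − 55) / 16) × 4 = 21.0000

21.000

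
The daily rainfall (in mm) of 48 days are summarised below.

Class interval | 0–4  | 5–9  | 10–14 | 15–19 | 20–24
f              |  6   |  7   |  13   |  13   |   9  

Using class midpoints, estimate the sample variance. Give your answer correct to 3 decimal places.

Midpoints: 2, 7, 12, 17, 22
n = 48, Σfm = 636, mean = 13.2500
Σfm² = 10352
Σf(m − x̄)² = Σfm² − (Σfm)²/n = 10352 − 636²/48 = 1925.0000
Sample variance = 1925.0000 / 47 = 40.9574

40.957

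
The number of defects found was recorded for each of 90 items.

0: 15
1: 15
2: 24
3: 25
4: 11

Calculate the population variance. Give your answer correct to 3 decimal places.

1.600

Values: 0, 1, 2, 3, 4
n = 90, Σfx = 182, mean = 2.0222
Σfx² = 512
Σf(x − x̄)² = Σfx² − (Σfx)²/n = 512 − 182²/90 = 143.9556
Population variance = 143.9556 / 90 = 1.5995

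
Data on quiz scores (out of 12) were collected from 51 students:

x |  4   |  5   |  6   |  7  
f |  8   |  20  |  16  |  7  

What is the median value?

5

Cumulative frequencies: 8, 28, 44, 51
n = 51, so the median is the value in position (n+1)/2 = 26.
Position 26 falls at value 5.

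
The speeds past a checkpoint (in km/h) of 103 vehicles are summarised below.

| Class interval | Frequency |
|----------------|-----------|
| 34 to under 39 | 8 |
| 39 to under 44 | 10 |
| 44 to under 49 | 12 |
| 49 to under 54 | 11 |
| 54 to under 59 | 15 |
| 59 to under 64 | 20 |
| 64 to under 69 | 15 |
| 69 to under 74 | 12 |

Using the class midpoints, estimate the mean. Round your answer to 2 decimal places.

Midpoints: 36.5, 41.5, 46.5, 51.5, 56.5, 61.5, 66.5, 71.5
Σfm = 8×36.5 + 10×41.5 + 12×46.5 + 11×51.5 + 15×56.5 + 20×61.5 + 15×66.5 + 12×71.5 = 5764.5
n = Σf = 103
Mean = 5764.5 / 103 = 55.9660

55.97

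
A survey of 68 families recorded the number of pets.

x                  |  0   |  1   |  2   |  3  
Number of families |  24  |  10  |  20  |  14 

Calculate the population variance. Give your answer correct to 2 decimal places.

1.35

Values: 0, 1, 2, 3
n = 68, Σfx = 92, mean = 1.3529
Σfx² = 216
Σf(x − x̄)² = Σfx² − (Σfx)²/n = 216 − 92²/68 = 91.5294
Population variance = 91.5294 / 68 = 1.3460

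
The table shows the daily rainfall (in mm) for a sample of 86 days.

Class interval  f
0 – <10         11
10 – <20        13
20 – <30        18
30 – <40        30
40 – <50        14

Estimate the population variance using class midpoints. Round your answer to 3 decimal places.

Midpoints: 5, 15, 25, 35, 45
n = 86, Σfm = 2380, mean = 27.6744
Σfm² = 79550
Σf(m − x̄)² = Σfm² − (Σfm)²/n = 79550 − 2380²/86 = 13684.8837
Population variance = 13684.8837 / 86 = 159.1266

159.127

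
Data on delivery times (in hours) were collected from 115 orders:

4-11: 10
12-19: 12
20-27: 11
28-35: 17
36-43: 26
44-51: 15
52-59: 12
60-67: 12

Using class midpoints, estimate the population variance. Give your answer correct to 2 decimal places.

270.52

Midpoints: 7.5, 15.5, 23.5, 31.5, 39.5, 47.5, 55.5, 63.5
n = 115, Σfm = 4222.5, mean = 36.7174
Σfm² = 186148.75
Σf(m − x̄)² = Σfm² − (Σfm)²/n = 186148.75 − 4222.5²/115 = 31109.5652
Population variance = 31109.5652 / 115 = 270.5180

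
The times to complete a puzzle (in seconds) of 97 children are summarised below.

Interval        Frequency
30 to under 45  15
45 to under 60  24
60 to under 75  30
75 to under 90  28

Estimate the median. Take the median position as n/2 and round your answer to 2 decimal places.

Cumulative frequencies: 15, 39, 69, 97
n = 97; position = n/2 = 48.5.
This falls in the class 60 to under 75: L = 60, F = 39, f = 30, h = 15.
Median ≈ 60 + ((48.5 − 39) / 30) × 15 = 64.7500

64.75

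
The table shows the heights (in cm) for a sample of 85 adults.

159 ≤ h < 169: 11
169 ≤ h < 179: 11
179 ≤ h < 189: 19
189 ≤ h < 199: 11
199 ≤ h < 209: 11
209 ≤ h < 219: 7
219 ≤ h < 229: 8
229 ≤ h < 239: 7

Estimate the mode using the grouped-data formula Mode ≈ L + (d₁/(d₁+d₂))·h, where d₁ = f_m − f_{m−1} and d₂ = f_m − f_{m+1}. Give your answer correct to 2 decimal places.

184.00

Modal class: 179 ≤ h < 189 (highest frequency 19).
d₁ = 19 − 11 = 8, d₂ = 19 − 11 = 8
Mode ≈ 179 + (8/(8+8)) × 10 = 179 + 5.0000 = 184.0000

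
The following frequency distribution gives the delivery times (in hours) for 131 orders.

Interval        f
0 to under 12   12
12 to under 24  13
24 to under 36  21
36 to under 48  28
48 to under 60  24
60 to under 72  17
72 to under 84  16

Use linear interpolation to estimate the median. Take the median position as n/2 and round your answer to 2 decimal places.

Cumulative frequencies: 12, 25, 46, 74, 98, 115, 131
n = 131; position = n/2 = 65.5.
This falls in the class 36 to under 48: L = 36, F = 46, f = 28, h = 12.
Median ≈ 36 + ((65.5 − 46) / 28) × 12 = 44.3571

44.36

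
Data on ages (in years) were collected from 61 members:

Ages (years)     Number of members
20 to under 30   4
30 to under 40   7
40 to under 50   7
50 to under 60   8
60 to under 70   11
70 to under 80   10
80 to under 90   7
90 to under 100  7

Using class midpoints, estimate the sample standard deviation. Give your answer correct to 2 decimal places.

20.85

Midpoints: 25, 35, 45, 55, 65, 75, 85, 95
n = 61, Σfm = 3825, mean = 62.7049
Σfm² = 265925
Σf(m − x̄)² = Σfm² − (Σfm)²/n = 265925 − 3825²/61 = 26078.6885
Sample variance = 26078.6885 / 60 = 434.6448
Standard deviation = √434.6448 = 20.8481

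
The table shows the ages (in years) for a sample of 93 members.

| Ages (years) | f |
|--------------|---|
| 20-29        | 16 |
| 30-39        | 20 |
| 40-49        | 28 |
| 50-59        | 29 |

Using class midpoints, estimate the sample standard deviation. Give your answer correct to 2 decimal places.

Midpoints: 24.5, 34.5, 44.5, 54.5
n = 93, Σfm = 3908.5, mean = 42.0269
Σfm² = 174993.25
Σf(m − x̄)² = Σfm² − (Σfm)²/n = 174993.25 − 3908.5²/93 = 10731.1828
Sample variance = 10731.1828 / 92 = 116.6433
Standard deviation = √116.6433 = 10.8002

10.80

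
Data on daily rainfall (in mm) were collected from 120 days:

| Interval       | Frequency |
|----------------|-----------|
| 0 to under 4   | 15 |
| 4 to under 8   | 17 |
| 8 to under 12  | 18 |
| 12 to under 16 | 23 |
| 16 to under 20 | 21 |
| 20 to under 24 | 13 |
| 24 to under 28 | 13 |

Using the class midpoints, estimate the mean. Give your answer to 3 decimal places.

Midpoints: 2, 6, 10, 14, 18, 22, 26
Σfm = 15×2 + 17×6 + 18×10 + 23×14 + 21×18 + 13×22 + 13×26 = 1636
n = Σf = 120
Mean = 1636 / 120 = 13.6333

13.633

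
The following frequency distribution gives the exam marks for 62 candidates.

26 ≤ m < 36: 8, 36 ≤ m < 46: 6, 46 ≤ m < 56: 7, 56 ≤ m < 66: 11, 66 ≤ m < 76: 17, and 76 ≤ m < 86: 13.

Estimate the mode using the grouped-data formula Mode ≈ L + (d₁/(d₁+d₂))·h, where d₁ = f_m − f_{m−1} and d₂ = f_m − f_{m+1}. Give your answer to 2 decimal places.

Modal class: 66 ≤ m < 76 (highest frequency 17).
d₁ = 17 − 11 = 6, d₂ = 17 − 13 = 4
Mode ≈ 66 + (6/(6+4)) × 10 = 66 + 6.0000 = 72.0000

72.00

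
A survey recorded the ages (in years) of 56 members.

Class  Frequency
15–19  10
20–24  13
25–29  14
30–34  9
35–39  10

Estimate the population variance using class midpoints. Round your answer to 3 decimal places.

Midpoints: 17, 22, 27, 32, 37
n = 56, Σfm = 1492, mean = 26.6429
Σfm² = 42294
Σf(m − x̄)² = Σfm² − (Σfm)²/n = 42294 − 1492²/56 = 2542.8571
Population variance = 2542.8571 / 56 = 45.4082

45.408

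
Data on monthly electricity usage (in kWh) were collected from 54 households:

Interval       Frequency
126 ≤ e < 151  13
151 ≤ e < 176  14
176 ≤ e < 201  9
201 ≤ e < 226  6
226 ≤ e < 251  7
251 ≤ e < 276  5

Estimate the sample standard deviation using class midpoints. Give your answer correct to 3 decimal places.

Midpoints: 138.5, 163.5, 188.5, 213.5, 238.5, 263.5
n = 54, Σfm = 10054, mean = 186.1852
Σfm² = 1962241.5
Σf(m − x̄)² = Σfm² − (Σfm)²/n = 1962241.5 − 10054²/54 = 90335.6481
Sample variance = 90335.6481 / 53 = 1704.4462
Standard deviation = √1704.4462 = 41.2849

41.285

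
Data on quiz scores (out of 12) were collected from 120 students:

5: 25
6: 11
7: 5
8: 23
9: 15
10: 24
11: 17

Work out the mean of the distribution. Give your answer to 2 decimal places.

Values: 5, 6, 7, 8, 9, 10, 11
Σfx = 25×5 + 11×6 + 5×7 + 23×8 + 15×9 + 24×10 + 17×11 = 972
n = Σf = 120
Mean = 972 / 120 = 8.1000

8.10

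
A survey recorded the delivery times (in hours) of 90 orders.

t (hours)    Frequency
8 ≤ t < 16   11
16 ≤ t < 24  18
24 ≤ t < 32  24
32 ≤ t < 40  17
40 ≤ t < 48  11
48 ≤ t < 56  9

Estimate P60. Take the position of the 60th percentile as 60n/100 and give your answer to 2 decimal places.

32.47

Cumulative frequencies: 11, 29, 53, 70, 81, 90
n = 90; position = 60n/100 = 54.
This falls in the class 32 ≤ t < 40: L = 32, F = 53, f = 17, h = 8.
60th percentile ≈ 32 + ((54 − 53) / 17) × 8 = 32.4706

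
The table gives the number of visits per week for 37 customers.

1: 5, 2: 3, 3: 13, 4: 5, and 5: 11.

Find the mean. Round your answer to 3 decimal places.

Values: 1, 2, 3, 4, 5
Σfx = 5×1 + 3×2 + 13×3 + 5×4 + 11×5 = 125
n = Σf = 37
Mean = 125 / 37 = 3.3784

3.378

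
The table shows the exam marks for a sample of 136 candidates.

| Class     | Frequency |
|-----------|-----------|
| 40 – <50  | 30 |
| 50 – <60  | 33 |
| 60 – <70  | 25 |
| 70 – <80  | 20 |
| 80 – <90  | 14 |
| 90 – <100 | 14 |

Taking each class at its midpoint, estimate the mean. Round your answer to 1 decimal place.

Midpoints: 45, 55, 65, 75, 85, 95
Σfm = 30×45 + 33×55 + 25×65 + 20×75 + 14×85 + 14×95 = 8810
n = Σf = 136
Mean = 8810 / 136 = 64.7794

64.8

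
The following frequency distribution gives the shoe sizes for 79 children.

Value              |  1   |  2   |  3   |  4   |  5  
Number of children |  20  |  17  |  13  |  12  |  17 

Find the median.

Cumulative frequencies: 20, 37, 50, 62, 79
n = 79, so the median is the value in position (n+1)/2 = 40.
Position 40 falls at value 3.

3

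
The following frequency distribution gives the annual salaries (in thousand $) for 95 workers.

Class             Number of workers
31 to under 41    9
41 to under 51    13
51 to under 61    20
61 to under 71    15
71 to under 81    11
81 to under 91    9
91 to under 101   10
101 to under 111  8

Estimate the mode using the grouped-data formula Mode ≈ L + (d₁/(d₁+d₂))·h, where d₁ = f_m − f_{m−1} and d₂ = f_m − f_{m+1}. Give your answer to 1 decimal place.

56.8

Modal class: 51 to under 61 (highest frequency 20).
d₁ = 20 − 13 = 7, d₂ = 20 − 15 = 5
Mode ≈ 51 + (7/(7+5)) × 10 = 51 + 5.8333 = 56.8333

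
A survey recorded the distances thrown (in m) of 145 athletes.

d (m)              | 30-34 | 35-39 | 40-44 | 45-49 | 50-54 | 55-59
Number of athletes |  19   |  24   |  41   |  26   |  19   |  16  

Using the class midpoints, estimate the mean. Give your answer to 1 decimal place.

43.7

Midpoints: 32, 37, 42, 47, 52, 57
Σfm = 19×32 + 24×37 + 41×42 + 26×47 + 19×52 + 16×57 = 6340
n = Σf = 145
Mean = 6340 / 145 = 43.7241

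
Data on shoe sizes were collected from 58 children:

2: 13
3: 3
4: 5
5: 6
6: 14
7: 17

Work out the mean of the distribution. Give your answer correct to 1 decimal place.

5.0

Values: 2, 3, 4, 5, 6, 7
Σfx = 13×2 + 3×3 + 5×4 + 6×5 + 14×6 + 17×7 = 288
n = Σf = 58
Mean = 288 / 58 = 4.9655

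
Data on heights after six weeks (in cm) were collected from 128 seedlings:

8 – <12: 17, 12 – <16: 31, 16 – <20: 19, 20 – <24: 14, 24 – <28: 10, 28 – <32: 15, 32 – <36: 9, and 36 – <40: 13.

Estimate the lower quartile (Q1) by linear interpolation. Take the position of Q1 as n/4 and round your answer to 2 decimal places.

13.94

Cumulative frequencies: 17, 48, 67, 81, 91, 106, 115, 128
n = 128; position = n/4 = 32.
This falls in the class 12 – <16: L = 12, F = 17, f = 31, h = 4.
Lower quartile ≈ 12 + ((32 − 17) / 31) × 4 = 13.9355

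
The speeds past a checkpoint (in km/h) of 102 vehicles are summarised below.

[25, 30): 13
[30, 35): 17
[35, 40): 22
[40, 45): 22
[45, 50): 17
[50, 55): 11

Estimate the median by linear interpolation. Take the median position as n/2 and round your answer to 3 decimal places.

Cumulative frequencies: 13, 30, 52, 74, 91, 102
n = 102; position = n/2 = 51.
This falls in the class [35, 40): L = 35, F = 30, f = 22, h = 5.
Median ≈ 35 + ((51 − 30) / 22) × 5 = 39.7727

39.773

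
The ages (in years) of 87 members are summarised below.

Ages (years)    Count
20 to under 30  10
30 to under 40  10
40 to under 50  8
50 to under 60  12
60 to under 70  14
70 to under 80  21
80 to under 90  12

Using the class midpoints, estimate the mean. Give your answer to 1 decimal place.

58.9

Midpoints: 25, 35, 45, 55, 65, 75, 85
Σfm = 10×25 + 10×35 + 8×45 + 12×55 + 14×65 + 21×75 + 12×85 = 5125
n = Σf = 87
Mean = 5125 / 87 = 58.9080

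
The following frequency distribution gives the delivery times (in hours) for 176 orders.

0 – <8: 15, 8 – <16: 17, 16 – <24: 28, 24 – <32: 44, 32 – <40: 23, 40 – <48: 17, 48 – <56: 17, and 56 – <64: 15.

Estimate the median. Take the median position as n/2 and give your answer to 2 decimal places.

Cumulative frequencies: 15, 32, 60, 104, 127, 144, 161, 176
n = 176; position = n/2 = 88.
This falls in the class 24 – <32: L = 24, F = 60, f = 44, h = 8.
Median ≈ 24 + ((88 − 60) / 44) × 8 = 29.0909

29.09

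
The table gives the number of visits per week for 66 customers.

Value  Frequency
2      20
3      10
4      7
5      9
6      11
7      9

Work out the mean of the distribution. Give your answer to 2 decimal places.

Values: 2, 3, 4, 5, 6, 7
Σfx = 20×2 + 10×3 + 7×4 + 9×5 + 11×6 + 9×7 = 272
n = Σf = 66
Mean = 272 / 66 = 4.1212

4.12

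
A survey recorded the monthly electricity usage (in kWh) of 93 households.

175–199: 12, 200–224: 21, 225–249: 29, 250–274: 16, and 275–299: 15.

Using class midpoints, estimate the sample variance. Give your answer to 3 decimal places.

984.981

Midpoints: 187, 212, 237, 262, 287
n = 93, Σfm = 22066, mean = 237.2688
Σfm² = 5326192
Σf(m − x̄)² = Σfm² − (Σfm)²/n = 5326192 − 22066²/93 = 90618.2796
Sample variance = 90618.2796 / 92 = 984.9813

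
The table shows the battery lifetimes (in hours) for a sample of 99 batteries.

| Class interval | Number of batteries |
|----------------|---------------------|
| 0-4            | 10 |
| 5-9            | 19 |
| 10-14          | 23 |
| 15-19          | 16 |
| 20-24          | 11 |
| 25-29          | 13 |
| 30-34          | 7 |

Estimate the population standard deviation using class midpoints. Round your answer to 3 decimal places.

Midpoints: 2, 7, 12, 17, 22, 27, 32
n = 99, Σfm = 1518, mean = 15.3333
Σfm² = 30876
Σf(m − x̄)² = Σfm² − (Σfm)²/n = 30876 − 1518²/99 = 7600.0000
Population variance = 7600.0000 / 99 = 76.7677
Standard deviation = √76.7677 = 8.7617

8.762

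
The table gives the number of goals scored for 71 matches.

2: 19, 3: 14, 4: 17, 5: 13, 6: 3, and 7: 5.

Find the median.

Cumulative frequencies: 19, 33, 50, 63, 66, 71
n = 71, so the median is the value in position (n+1)/2 = 36.
Position 36 falls at value 4.

4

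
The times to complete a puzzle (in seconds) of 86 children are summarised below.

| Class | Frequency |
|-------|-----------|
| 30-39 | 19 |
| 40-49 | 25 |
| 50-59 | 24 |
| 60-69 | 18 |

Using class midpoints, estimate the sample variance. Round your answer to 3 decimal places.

112.298

Midpoints: 34.5, 44.5, 54.5, 64.5
n = 86, Σfm = 4237, mean = 49.2674
Σfm² = 218291.5
Σf(m − x̄)² = Σfm² − (Σfm)²/n = 218291.5 − 4237²/86 = 9545.3488
Sample variance = 9545.3488 / 85 = 112.2982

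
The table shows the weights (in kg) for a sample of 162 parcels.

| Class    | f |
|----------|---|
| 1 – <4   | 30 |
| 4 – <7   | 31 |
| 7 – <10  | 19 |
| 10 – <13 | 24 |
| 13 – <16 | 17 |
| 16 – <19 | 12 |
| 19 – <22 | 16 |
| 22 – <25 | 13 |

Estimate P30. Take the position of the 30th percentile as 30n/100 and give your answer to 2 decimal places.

5.80

Cumulative frequencies: 30, 61, 80, 104, 121, 133, 149, 162
n = 162; position = 30n/100 = 48.6.
This falls in the class 4 – <7: L = 4, F = 30, f = 31, h = 3.
30th percentile ≈ 4 + ((48.6 − 30) / 31) × 3 = 5.8000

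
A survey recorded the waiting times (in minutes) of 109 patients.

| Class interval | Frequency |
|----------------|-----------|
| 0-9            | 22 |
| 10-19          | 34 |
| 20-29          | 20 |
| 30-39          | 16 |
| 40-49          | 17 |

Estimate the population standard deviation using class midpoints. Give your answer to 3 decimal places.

13.505

Midpoints: 4.5, 14.5, 24.5, 34.5, 44.5
n = 109, Σfm = 2390.5, mean = 21.9312
Σfm² = 72307.25
Σf(m − x̄)² = Σfm² − (Σfm)²/n = 72307.25 − 2390.5²/109 = 19880.7339
Population variance = 19880.7339 / 109 = 182.3921
Standard deviation = √182.3921 = 13.5053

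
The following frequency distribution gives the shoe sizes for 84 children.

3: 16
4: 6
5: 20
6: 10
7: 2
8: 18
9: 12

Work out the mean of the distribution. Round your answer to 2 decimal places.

Values: 3, 4, 5, 6, 7, 8, 9
Σfx = 16×3 + 6×4 + 20×5 + 10×6 + 2×7 + 18×8 + 12×9 = 498
n = Σf = 84
Mean = 498 / 84 = 5.9286

5.93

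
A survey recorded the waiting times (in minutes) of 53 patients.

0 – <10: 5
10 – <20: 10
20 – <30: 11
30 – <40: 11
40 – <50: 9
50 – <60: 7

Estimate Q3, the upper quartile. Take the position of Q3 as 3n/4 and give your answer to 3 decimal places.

43.056

Cumulative frequencies: 5, 15, 26, 37, 46, 53
n = 53; position = 3n/4 = 39.75.
This falls in the class 40 – <50: L = 40, F = 37, f = 9, h = 10.
Upper quartile ≈ 40 + ((39.75 − 37) / 9) × 10 = 43.0556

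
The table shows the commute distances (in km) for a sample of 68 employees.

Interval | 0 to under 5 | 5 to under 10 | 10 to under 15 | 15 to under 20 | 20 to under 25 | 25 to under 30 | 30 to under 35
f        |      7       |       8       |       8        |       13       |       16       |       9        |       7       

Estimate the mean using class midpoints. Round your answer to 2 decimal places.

18.24

Midpoints: 2.5, 7.5, 12.5, 17.5, 22.5, 27.5, 32.5
Σfm = 7×2.5 + 8×7.5 + 8×12.5 + 13×17.5 + 16×22.5 + 9×27.5 + 7×32.5 = 1240
n = Σf = 68
Mean = 1240 / 68 = 18.2353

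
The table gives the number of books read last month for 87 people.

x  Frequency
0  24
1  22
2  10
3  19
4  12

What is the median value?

1

Cumulative frequencies: 24, 46, 56, 75, 87
n = 87, so the median is the value in position (n+1)/2 = 44.
Position 44 falls at value 1.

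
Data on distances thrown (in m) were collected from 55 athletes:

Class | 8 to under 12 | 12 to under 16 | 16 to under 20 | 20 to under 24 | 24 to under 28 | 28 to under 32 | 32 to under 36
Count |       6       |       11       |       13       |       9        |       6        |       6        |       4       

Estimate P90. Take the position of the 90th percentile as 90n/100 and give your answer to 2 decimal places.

Cumulative frequencies: 6, 17, 30, 39, 45, 51, 55
n = 55; position = 90n/100 = 49.5.
This falls in the class 28 to under 32: L = 28, F = 45, f = 6, h = 4.
90th percentile ≈ 28 + ((49.5 − 45) / 6) × 4 = 31.0000

31.00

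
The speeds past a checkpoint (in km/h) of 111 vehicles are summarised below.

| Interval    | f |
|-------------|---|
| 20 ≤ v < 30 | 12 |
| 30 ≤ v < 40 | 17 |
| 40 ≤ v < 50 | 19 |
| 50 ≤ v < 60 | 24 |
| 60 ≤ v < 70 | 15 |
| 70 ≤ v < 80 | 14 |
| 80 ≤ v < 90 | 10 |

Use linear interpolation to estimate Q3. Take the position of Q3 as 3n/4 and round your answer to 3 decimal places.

Cumulative frequencies: 12, 29, 48, 72, 87, 101, 111
n = 111; position = 3n/4 = 83.25.
This falls in the class 60 ≤ v < 70: L = 60, F = 72, f = 15, h = 10.
Upper quartile ≈ 60 + ((83.25 − 72) / 15) × 10 = 67.5000

67.500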